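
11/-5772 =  -11/5772 = - 0.00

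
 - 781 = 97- 878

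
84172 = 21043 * 4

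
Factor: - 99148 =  - 2^2*7^1*3541^1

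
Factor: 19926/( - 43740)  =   - 2^( - 1 )*3^( - 2)*5^ ( - 1)*41^1 = - 41/90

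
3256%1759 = 1497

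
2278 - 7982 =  - 5704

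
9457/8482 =9457/8482 = 1.11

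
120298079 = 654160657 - 533862578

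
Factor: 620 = 2^2*5^1*31^1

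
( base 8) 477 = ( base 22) eb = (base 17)11d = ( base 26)C7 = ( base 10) 319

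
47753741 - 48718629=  - 964888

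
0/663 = 0 = 0.00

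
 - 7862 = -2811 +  - 5051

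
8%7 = 1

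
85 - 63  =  22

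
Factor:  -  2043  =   -3^2*227^1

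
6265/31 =202 + 3/31 = 202.10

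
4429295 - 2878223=1551072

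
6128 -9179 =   -  3051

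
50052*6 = 300312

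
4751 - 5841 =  - 1090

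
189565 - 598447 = -408882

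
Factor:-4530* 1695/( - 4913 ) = 2^1*3^2*5^2*17^(  -  3) * 113^1*151^1 =7678350/4913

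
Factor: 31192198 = 2^1*15596099^1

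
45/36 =5/4  =  1.25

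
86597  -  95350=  - 8753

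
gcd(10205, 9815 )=65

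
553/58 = 9 + 31/58 = 9.53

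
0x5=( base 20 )5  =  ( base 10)5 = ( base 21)5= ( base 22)5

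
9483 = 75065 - 65582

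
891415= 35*25469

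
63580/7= 63580/7 = 9082.86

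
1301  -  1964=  - 663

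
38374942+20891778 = 59266720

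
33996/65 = 33996/65  =  523.02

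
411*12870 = 5289570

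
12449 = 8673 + 3776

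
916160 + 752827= 1668987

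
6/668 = 3/334 = 0.01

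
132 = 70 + 62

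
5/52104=5/52104 = 0.00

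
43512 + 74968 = 118480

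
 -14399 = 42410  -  56809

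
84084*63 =5297292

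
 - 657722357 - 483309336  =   - 1141031693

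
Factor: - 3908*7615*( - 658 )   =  2^3 *5^1*7^1*47^1  *  977^1*1523^1 = 19581698360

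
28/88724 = 7/22181 = 0.00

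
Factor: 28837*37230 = 2^1 *3^1*5^1*17^1*73^1*28837^1 = 1073601510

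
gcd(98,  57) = 1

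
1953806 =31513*62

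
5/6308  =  5/6308  =  0.00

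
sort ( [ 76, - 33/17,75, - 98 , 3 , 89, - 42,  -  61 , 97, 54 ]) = [ - 98,-61,-42,- 33/17,  3,54,75, 76,  89,97]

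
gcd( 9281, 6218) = 1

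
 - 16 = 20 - 36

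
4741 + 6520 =11261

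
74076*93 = 6889068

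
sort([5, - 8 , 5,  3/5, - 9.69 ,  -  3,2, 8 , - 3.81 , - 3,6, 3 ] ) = [-9.69, - 8, - 3.81, - 3, - 3, 3/5,2,  3,5,5,6,8]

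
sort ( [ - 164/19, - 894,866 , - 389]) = [ - 894 ,-389, - 164/19,866] 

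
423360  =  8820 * 48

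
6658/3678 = 3329/1839 = 1.81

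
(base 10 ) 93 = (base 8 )135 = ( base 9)113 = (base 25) 3I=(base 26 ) 3F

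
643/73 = 643/73= 8.81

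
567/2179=567/2179=0.26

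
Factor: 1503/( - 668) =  - 2^(-2 )*3^2 = - 9/4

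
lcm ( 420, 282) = 19740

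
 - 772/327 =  - 772/327 = -2.36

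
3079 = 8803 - 5724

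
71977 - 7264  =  64713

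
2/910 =1/455 = 0.00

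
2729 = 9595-6866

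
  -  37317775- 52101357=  - 89419132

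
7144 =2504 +4640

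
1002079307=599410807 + 402668500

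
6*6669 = 40014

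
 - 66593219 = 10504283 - 77097502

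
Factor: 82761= 3^1 * 7^2 * 563^1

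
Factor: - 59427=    - 3^3*31^1 * 71^1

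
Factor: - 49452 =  -2^2*3^1  *  13^1*317^1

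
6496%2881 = 734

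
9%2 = 1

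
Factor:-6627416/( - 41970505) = 2^3 * 5^( - 1)*17^1*2399^( - 1) * 3499^ (-1) * 48731^1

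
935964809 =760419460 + 175545349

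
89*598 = 53222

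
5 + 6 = 11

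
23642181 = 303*78027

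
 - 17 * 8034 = -136578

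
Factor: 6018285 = 3^1*5^1  *  7^1*13^1*4409^1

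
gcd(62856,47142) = 15714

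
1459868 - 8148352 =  - 6688484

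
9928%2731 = 1735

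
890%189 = 134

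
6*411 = 2466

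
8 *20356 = 162848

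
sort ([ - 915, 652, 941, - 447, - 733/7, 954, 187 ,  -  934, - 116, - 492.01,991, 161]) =[-934, - 915, - 492.01, - 447, - 116,-733/7,161 , 187, 652, 941 , 954, 991] 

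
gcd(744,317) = 1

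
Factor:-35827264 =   -  2^6*11^1*50891^1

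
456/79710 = 76/13285=0.01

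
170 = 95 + 75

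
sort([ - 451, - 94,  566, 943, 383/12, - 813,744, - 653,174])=[-813, - 653, -451, - 94,383/12,174,566, 744, 943 ]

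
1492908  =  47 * 31764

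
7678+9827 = 17505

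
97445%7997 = 1481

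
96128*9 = 865152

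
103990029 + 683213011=787203040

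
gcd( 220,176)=44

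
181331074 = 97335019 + 83996055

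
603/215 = 2 + 173/215 = 2.80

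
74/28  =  2 +9/14  =  2.64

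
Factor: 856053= 3^2*11^1 * 8647^1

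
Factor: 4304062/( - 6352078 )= -7^2* 37^1*431^( - 1)*1187^1*7369^(  -  1 ) = -2152031/3176039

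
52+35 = 87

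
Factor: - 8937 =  - 3^3*331^1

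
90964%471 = 61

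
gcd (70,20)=10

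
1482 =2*741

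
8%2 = 0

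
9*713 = 6417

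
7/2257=7/2257 = 0.00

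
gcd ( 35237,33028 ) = 1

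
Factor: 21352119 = 3^1*17^1*23^1*109^1*167^1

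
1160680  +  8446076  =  9606756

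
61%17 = 10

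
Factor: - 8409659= - 163^1*51593^1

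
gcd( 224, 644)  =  28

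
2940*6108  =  17957520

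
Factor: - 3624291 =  - 3^3*11^1*12203^1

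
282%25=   7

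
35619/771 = 46 + 51/257 = 46.20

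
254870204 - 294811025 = - 39940821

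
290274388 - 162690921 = 127583467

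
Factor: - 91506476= - 2^2*37^1*618287^1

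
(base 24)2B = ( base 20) 2J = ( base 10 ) 59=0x3b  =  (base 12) 4B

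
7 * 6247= 43729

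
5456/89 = 5456/89= 61.30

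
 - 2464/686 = -4 + 20/49 = - 3.59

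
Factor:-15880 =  - 2^3 *5^1*397^1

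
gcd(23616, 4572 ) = 36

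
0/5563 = 0 = 0.00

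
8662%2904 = 2854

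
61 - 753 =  - 692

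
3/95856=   1/31952 = 0.00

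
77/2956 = 77/2956 = 0.03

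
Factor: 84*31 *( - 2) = - 5208  =  - 2^3*3^1*7^1*31^1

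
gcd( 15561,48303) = 9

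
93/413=93/413 = 0.23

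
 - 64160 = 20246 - 84406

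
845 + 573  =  1418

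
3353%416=25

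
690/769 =690/769= 0.90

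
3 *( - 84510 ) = -253530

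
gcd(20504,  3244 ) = 4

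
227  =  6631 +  - 6404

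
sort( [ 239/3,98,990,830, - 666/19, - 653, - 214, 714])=[ - 653, - 214, - 666/19, 239/3,98,714, 830,990]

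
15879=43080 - 27201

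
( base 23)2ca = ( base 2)10101000000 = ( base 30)1eo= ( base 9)1753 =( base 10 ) 1344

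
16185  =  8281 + 7904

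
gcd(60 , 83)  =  1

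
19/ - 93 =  - 1 + 74/93  =  - 0.20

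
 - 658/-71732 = 329/35866=0.01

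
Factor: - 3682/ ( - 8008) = 263/572 = 2^( - 2)*11^( - 1)*13^( - 1)*263^1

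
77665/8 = 9708+1/8 = 9708.12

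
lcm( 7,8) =56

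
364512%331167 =33345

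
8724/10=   4362/5 = 872.40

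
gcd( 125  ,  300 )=25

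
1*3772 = 3772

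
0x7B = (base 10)123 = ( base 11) 102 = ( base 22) 5d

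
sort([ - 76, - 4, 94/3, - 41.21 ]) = [ - 76, - 41.21,  -  4, 94/3]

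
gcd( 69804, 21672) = 252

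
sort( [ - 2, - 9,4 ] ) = [  -  9 ,-2,4 ]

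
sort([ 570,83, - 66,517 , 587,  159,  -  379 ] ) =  [ - 379, - 66 , 83, 159, 517,570, 587] 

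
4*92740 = 370960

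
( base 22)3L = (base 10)87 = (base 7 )153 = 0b1010111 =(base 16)57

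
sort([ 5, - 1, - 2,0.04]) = [ - 2,-1,0.04, 5]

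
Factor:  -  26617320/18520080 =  - 2^( - 1 )*3^1*107^1* 691^1 * 77167^( - 1)  =  - 221811/154334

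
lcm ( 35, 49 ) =245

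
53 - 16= 37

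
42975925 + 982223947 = 1025199872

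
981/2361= 327/787= 0.42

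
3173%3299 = 3173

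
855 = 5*171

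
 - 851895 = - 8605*99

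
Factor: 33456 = 2^4*3^1*17^1*41^1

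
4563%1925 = 713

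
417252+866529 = 1283781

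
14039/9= 14039/9 = 1559.89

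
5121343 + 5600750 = 10722093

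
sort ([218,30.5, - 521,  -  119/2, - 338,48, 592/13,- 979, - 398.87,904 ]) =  [ - 979, - 521, - 398.87, - 338, - 119/2,30.5, 592/13, 48,218, 904]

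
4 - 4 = 0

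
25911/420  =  61 + 97/140= 61.69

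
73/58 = 1+15/58 = 1.26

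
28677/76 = 28677/76 = 377.33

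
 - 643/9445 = - 643/9445=- 0.07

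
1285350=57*22550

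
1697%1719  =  1697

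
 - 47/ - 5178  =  47/5178 = 0.01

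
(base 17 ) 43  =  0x47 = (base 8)107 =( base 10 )71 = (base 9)78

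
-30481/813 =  - 38+413/813 = - 37.49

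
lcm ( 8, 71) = 568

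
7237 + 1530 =8767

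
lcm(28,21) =84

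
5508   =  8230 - 2722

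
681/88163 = 681/88163= 0.01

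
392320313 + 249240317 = 641560630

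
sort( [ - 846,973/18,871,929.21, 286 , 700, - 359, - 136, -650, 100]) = [ - 846,-650, - 359, - 136,973/18 , 100,286,700,871,929.21 ]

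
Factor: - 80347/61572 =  - 2^( - 2 )*3^( - 1) *7^ ( - 1)*733^( - 1)*80347^1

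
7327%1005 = 292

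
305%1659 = 305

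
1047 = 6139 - 5092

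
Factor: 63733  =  17^1*23^1*163^1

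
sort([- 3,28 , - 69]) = [ - 69, - 3,28]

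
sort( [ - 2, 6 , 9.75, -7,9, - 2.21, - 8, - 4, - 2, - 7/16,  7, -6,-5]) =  [ - 8, - 7, - 6, -5, - 4, - 2.21 , - 2,  -  2, - 7/16 , 6,7,9,9.75]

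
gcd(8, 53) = 1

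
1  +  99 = 100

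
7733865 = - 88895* ( - 87)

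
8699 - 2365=6334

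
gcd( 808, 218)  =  2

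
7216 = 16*451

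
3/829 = 3/829 =0.00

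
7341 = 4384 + 2957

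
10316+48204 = 58520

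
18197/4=4549 + 1/4 = 4549.25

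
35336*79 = 2791544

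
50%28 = 22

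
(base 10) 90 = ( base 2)1011010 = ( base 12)76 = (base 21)46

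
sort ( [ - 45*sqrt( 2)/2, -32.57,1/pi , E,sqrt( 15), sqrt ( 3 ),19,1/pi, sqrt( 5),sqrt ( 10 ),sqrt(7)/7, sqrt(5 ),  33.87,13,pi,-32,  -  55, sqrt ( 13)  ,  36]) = [ - 55, - 32.57,- 32,-45*sqrt ( 2)/2,1/pi, 1/pi,sqrt( 7)/7,sqrt(3 ) , sqrt(5 ),sqrt(5 ),E,pi,sqrt( 10),sqrt(13 ),sqrt(15),13, 19  ,  33.87, 36]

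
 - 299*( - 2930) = 876070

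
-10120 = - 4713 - 5407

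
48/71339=48/71339  =  0.00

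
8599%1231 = 1213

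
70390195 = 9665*7283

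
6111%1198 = 121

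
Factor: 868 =2^2*7^1 * 31^1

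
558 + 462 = 1020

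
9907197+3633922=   13541119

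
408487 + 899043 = 1307530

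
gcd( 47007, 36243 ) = 9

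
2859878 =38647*74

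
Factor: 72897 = 3^1*11^1*47^2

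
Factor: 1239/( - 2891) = -3/7 = - 3^1*7^( - 1 ) 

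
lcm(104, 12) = 312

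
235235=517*455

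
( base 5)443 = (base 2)1111011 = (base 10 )123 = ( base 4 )1323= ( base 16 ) 7B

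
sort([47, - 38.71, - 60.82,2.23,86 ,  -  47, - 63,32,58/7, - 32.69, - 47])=[-63,-60.82,  -  47, - 47, - 38.71,  -  32.69, 2.23,58/7,32,47,86 ] 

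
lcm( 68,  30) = 1020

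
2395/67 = 35+50/67=35.75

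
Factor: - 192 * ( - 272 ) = 2^10*3^1*17^1 = 52224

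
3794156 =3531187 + 262969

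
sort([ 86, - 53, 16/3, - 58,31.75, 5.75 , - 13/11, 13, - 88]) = [ - 88, - 58, - 53,-13/11, 16/3, 5.75, 13, 31.75,86]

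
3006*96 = 288576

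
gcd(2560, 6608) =16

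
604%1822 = 604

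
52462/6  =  8743 + 2/3 = 8743.67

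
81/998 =81/998 = 0.08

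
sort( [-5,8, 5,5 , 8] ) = [ - 5, 5 , 5,8,8 ] 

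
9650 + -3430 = 6220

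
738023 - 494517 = 243506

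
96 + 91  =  187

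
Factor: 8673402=2^1*3^1*1445567^1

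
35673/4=8918+1/4= 8918.25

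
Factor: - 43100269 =  -  47^1  *839^1*1093^1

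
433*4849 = 2099617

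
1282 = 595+687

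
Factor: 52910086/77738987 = 2^1*17^1*47^( - 1 ) * 1556179^1 *1654021^( - 1 )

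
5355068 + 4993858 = 10348926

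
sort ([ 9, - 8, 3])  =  [ - 8, 3,  9 ] 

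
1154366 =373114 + 781252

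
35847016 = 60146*596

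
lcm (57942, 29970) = 869130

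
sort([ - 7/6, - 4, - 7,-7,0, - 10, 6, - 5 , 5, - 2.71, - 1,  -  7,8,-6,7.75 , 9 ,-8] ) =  [ - 10, - 8, -7,-7, - 7, - 6, - 5, - 4,  -  2.71, - 7/6, - 1,0,5,6,7.75,8,9 ]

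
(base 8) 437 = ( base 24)BN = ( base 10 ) 287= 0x11F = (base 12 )1bb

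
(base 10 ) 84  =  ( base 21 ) 40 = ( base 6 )220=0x54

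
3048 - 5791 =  - 2743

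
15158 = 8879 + 6279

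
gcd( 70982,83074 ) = 2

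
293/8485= 293/8485 = 0.03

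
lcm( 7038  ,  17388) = 295596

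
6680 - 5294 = 1386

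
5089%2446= 197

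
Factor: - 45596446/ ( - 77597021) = 2^1*7^1*1021^(-1 ) * 76001^ ( - 1) * 3256889^1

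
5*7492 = 37460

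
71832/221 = 325 + 7/221 = 325.03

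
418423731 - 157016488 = 261407243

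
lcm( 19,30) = 570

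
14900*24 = 357600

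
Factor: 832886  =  2^1 * 416443^1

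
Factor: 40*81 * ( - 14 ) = - 45360 = - 2^4 * 3^4 * 5^1*7^1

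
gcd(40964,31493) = 77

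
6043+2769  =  8812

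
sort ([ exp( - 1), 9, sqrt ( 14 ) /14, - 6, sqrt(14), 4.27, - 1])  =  [ - 6,-1, sqrt(14)/14,exp( - 1), sqrt( 14 ),  4.27 , 9]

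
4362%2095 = 172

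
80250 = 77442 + 2808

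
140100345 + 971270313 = 1111370658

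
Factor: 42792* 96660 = 2^5*3^4*5^1 * 179^1 * 1783^1=4136274720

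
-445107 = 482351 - 927458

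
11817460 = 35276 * 335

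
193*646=124678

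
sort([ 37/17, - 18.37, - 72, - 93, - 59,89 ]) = [ - 93, - 72, - 59 , - 18.37, 37/17,89 ]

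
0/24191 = 0 = 0.00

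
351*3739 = 1312389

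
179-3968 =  - 3789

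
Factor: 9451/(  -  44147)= - 13^1 * 131^(  -  1)*337^( - 1)*727^1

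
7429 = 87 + 7342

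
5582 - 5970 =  - 388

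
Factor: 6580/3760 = 7/4=2^( -2) * 7^1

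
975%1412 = 975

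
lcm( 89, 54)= 4806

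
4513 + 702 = 5215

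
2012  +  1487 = 3499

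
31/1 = 31=   31.00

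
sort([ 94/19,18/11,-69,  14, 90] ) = [  -  69,18/11, 94/19,14,  90 ]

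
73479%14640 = 279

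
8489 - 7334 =1155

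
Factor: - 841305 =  - 3^1*5^1*56087^1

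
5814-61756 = -55942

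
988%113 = 84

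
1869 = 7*267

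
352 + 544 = 896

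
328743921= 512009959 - 183266038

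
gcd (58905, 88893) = 1071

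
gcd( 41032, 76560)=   8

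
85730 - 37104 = 48626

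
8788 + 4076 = 12864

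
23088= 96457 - 73369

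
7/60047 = 7/60047 = 0.00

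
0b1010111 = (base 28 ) 33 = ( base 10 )87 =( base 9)106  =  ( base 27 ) 36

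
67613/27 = 2504 + 5/27 = 2504.19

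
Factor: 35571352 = 2^3 * 4446419^1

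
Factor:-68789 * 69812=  - 2^2*7^1 * 31^2*317^1*563^1 = - 4802297668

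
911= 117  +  794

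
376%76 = 72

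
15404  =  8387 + 7017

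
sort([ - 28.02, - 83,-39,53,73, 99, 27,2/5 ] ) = [ - 83, - 39 , - 28.02,2/5,27,53,73 , 99]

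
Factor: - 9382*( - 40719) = 382025658= 2^1*3^1*7^2 * 277^1 * 4691^1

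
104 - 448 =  - 344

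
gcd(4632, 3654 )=6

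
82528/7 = 11789 + 5/7 = 11789.71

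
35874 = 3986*9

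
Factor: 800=2^5*5^2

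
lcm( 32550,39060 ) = 195300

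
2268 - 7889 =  - 5621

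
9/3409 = 9/3409  =  0.00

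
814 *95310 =77582340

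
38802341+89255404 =128057745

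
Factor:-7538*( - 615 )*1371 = 2^1*3^2 * 5^1*41^1*457^1  *  3769^1 = 6355777770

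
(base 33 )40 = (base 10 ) 132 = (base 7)246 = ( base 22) 60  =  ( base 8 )204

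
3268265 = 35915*91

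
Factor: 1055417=11^1*95947^1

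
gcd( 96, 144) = 48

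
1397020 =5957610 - 4560590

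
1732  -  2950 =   -  1218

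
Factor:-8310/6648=-2^( - 2 )*5^1=-5/4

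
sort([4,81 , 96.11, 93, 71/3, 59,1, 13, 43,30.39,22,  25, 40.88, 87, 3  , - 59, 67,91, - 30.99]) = [ - 59, - 30.99,  1,3, 4,13,22,71/3,25,30.39 , 40.88, 43, 59, 67,  81, 87, 91, 93,96.11 ] 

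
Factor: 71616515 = 5^1 *29^1*53^1*9319^1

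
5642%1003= 627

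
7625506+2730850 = 10356356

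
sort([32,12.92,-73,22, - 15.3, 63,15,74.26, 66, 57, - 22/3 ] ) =[-73 , - 15.3, - 22/3, 12.92,15, 22,32,57,63,  66, 74.26]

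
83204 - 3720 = 79484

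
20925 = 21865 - 940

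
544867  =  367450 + 177417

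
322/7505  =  322/7505 = 0.04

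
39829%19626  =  577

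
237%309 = 237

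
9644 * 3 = 28932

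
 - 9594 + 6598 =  - 2996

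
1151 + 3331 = 4482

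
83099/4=83099/4 = 20774.75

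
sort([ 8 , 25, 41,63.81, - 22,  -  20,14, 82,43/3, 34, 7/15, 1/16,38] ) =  [-22, -20, 1/16,7/15, 8, 14, 43/3,25, 34, 38,  41, 63.81,82]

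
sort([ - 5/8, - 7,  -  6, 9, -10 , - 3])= [-10,-7, - 6, - 3, -5/8, 9]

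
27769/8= 27769/8 = 3471.12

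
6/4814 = 3/2407 = 0.00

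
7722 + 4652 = 12374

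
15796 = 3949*4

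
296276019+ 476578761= 772854780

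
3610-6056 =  - 2446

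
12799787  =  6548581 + 6251206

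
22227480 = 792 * 28065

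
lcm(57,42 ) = 798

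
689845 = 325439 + 364406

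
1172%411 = 350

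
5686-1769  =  3917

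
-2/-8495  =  2/8495 = 0.00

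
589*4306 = 2536234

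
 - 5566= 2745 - 8311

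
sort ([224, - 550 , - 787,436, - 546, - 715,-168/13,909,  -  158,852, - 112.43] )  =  [ - 787,-715, - 550, - 546,-158,-112.43, - 168/13,224,436,852,909 ]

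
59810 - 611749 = -551939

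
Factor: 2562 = 2^1 * 3^1*7^1*61^1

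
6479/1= 6479 = 6479.00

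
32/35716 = 8/8929 = 0.00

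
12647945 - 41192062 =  - 28544117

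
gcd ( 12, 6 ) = 6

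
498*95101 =47360298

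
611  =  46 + 565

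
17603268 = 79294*222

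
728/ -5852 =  - 26/209 = - 0.12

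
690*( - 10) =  - 6900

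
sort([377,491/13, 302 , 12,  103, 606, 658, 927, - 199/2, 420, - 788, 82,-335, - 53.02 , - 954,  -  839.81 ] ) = [ - 954, - 839.81, - 788, - 335, - 199/2, - 53.02, 12, 491/13, 82,  103, 302,377,  420, 606, 658,927]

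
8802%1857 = 1374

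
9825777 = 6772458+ 3053319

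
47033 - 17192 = 29841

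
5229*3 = 15687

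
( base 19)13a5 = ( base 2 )1111111001001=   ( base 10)8137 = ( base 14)2d73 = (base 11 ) 6128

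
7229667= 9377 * 771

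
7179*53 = 380487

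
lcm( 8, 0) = 0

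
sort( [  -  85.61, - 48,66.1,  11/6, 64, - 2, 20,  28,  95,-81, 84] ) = [ - 85.61,-81 ,-48, - 2, 11/6, 20, 28,64 , 66.1, 84, 95]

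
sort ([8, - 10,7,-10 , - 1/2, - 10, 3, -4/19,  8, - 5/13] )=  [ - 10,-10, - 10, - 1/2, - 5/13,  -  4/19, 3,7,8,8]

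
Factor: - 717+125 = -2^4 * 37^1 = - 592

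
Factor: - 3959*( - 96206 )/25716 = 190439777/12858 = 2^( - 1 )*3^(  -  1 )*11^1*37^1*107^1*2143^( - 1) * 4373^1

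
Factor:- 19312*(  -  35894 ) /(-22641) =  - 2^5*3^(-1 )*17^1 * 71^1*131^1 *137^1 * 7547^( - 1) = - 693184928/22641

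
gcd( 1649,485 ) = 97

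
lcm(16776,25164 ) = 50328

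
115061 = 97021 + 18040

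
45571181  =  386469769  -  340898588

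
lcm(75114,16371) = 1276938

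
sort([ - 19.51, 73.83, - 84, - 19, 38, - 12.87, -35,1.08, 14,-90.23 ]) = [ -90.23, - 84, - 35, - 19.51,  -  19, - 12.87 , 1.08, 14,38, 73.83] 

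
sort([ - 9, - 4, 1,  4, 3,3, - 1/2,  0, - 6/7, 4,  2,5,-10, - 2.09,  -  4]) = [ -10, -9, - 4, - 4, - 2.09, - 6/7, - 1/2,0, 1, 2, 3, 3,4,4, 5 ] 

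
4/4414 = 2/2207 = 0.00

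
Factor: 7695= 3^4*5^1*19^1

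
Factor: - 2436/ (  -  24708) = 7/71 = 7^1 * 71^( - 1) 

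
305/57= 305/57 = 5.35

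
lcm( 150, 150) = 150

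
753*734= 552702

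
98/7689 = 98/7689 = 0.01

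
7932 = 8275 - 343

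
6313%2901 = 511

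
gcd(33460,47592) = 4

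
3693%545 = 423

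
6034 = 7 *862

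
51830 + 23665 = 75495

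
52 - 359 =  - 307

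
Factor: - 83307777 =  - 3^1*7^1 * 41^1*96757^1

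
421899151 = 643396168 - 221497017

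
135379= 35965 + 99414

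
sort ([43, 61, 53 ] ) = [43  ,  53,61 ]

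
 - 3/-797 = 3/797 = 0.00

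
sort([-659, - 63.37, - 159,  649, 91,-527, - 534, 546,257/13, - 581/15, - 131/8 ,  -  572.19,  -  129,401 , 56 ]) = [ - 659 ,-572.19,  -  534, - 527, - 159, - 129, - 63.37, - 581/15 , - 131/8, 257/13, 56, 91, 401, 546,649] 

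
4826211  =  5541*871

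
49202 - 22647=26555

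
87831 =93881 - 6050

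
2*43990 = 87980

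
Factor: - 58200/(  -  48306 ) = 2^2 * 5^2*83^(-1 ) =100/83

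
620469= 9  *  68941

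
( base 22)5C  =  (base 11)101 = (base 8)172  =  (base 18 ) 6e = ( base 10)122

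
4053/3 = 1351 = 1351.00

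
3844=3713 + 131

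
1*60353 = 60353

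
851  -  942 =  - 91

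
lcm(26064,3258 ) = 26064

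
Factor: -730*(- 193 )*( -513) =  - 72276570  =  - 2^1*3^3* 5^1*19^1*73^1*193^1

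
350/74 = 175/37 = 4.73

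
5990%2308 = 1374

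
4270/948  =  4 + 239/474 = 4.50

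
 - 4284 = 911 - 5195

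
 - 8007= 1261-9268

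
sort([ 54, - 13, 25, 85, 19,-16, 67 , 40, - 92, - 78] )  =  [-92,-78 ,  -  16 , - 13, 19, 25, 40 , 54,67, 85 ]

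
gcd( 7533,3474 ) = 9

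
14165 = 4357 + 9808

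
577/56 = 577/56 =10.30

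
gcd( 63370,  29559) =1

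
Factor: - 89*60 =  - 5340  =  - 2^2*3^1*5^1*89^1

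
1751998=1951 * 898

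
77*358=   27566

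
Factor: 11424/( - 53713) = - 2^5*3^1*7^1*11^( - 1)*17^1*19^( - 1 )*257^(- 1 ) 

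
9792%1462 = 1020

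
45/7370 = 9/1474 = 0.01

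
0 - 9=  - 9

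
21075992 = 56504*373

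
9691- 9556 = 135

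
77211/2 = 38605 + 1/2= 38605.50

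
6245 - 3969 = 2276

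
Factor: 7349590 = 2^1*5^1*734959^1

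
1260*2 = 2520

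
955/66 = 14 + 31/66 = 14.47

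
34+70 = 104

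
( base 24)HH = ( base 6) 1545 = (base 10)425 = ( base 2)110101001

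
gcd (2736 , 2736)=2736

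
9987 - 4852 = 5135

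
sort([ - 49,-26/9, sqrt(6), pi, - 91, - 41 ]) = [ - 91, - 49, - 41, - 26/9, sqrt( 6),pi]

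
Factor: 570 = 2^1 * 3^1*5^1*19^1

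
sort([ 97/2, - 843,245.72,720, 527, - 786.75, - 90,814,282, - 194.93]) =[  -  843, - 786.75,  -  194.93, - 90,97/2, 245.72,282,527,720,814] 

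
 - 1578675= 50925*( -31)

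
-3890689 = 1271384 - 5162073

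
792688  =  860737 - 68049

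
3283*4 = 13132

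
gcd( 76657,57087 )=1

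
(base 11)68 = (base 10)74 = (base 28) 2I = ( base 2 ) 1001010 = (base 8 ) 112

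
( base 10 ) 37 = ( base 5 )122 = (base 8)45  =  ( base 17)23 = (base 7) 52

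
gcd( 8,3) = 1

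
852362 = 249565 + 602797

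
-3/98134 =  - 1 + 98131/98134= - 0.00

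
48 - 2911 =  - 2863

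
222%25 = 22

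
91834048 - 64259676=27574372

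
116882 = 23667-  - 93215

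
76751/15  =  5116  +  11/15=5116.73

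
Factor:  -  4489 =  - 67^2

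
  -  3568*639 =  - 2279952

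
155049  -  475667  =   - 320618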